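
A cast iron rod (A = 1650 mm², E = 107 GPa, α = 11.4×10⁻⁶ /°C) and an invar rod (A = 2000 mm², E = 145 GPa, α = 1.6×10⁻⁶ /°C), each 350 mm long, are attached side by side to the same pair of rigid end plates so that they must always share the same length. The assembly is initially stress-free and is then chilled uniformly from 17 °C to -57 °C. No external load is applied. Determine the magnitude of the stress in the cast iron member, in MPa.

σ ≈ 48.2 MPa (tensile)

The cast iron has the larger α, so on cooling it would change length more than the invar if both were free. The rigid plates force a common final length, so the cast iron is put into tension and the invar into compression, with equal and opposite forces P (no external load).
Setting the final lengths equal and cancelling L: (α₁ − α₂)ΔT = P/(A₁E₁) + P/(A₂E₂).
|α₁ − α₂|·ΔT = 9.8×10⁻⁶ × 74 = 0.0007252.
1/(A₁E₁) + 1/(A₂E₂) = 1/(1650×107×10³) + 1/(2000×145×10³) = 9.112×10⁻⁹ N⁻¹.
So P = 0.0007252 / 9.112×10⁻⁹ = 79.58 kN.
σ_{cast iron} = P/A₁ = 79580/1650 = 48.23 MPa, tensile.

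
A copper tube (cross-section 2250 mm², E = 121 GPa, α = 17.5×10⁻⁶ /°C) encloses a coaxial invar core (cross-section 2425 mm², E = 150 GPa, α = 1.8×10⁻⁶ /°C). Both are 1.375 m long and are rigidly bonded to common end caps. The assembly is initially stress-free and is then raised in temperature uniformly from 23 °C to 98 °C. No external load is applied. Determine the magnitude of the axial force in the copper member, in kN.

The copper has the larger α, so on heating it would change length more than the invar if both were free. The rigid plates force a common final length, so the copper is put into compression and the invar into tension, with equal and opposite forces P (no external load).
Compatibility of the two members (thermal + elastic change equal): (α₁ − α₂)ΔT = P·[1/(A₁E₁) + 1/(A₂E₂)].
|α₁ − α₂|·ΔT = 15.7×10⁻⁶ × 75 = 0.001177.
1/(A₁E₁) + 1/(A₂E₂) = 1/(2250×121×10³) + 1/(2425×150×10³) = 6.422×10⁻⁹ N⁻¹.
So P = 0.001177 / 6.422×10⁻⁹ = 183.3 kN.

P ≈ 183 kN (compressive in the copper)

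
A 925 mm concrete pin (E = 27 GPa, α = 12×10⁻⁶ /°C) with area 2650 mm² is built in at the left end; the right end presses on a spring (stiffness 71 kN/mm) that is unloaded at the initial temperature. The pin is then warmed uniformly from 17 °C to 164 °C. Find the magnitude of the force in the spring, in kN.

The unrestrained thermal change is αΔT L = 12×10⁻⁶ × 147 × 925 = 1.632 mm.
With a force P in the spring, the elastic change of the pin is PL/(AE) and that of the spring is P/k; compatibility requires their sum to equal δ_free.
P [ L/(AE) + 1/k ] = δ_free → P [ 925/(2650×27×10³) + 1/(71×10³) ] = 1.632.
P = 1.632 / 2.701×10⁻⁵ = 60410 N.

P ≈ 60.4 kN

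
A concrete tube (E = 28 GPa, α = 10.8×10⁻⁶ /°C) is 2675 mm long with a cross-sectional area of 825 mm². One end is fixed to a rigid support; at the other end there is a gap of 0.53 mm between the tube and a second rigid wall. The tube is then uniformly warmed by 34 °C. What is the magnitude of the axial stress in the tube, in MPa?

Free thermal elongation = αΔT L = 10.8×10⁻⁶ × 34 × 2675 = 0.9823 mm.
This exceeds the 0.53 mm gap, so the wall pushes back. The portion of expansion that must be recovered elastically is δ_free − gap = 0.9823 − 0.53 = 0.4523 mm.
That suppressed elongation corresponds to σ = E·Δ/L = 28×10³ × 0.4523/2675 = 4.734 MPa.

σ ≈ 4.73 MPa (compressive)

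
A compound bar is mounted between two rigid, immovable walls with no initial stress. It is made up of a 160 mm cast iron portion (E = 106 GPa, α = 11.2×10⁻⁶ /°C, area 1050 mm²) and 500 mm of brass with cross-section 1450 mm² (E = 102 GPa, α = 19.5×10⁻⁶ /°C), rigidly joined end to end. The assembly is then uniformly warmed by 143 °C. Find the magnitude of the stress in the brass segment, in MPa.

Free thermal expansion of the whole bar: Σ αᵢΔT Lᵢ = 11.2×10⁻⁶×143×160 + 19.5×10⁻⁶×143×500 = 1.651 mm.
The walls prevent any net length change, so an axial force P (same in every segment) develops. Compatibility: P · Σ Lᵢ/(AᵢEᵢ) = δ_free.
Σ Lᵢ/(AᵢEᵢ) = 160/(1050×106×10³) + 500/(1450×102×10³) = 4.818×10⁻⁶ mm/N.
Hence P = δ_free / Σ(L/AE) = 1.651/4.818×10⁻⁶ = 342.6 kN (compressive).
σ_{brass} = P / A = 342600 / 1450 = 236.2 MPa.

σ ≈ 236 MPa (compressive)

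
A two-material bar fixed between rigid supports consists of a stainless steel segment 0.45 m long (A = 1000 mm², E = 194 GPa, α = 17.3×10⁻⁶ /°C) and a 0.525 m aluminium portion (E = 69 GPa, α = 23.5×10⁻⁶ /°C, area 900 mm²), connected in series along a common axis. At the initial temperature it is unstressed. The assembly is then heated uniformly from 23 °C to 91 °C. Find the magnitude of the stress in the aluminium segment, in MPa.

If the supports were absent, the total length change would be Σ αᵢΔT Lᵢ = 17.3×10⁻⁶×68×450 + 23.5×10⁻⁶×68×525 = 1.368 mm.
The rigid supports impose zero overall length change; the single axial force P common to all segments must satisfy P Σ Lᵢ/(AᵢEᵢ) = δ_free.
The series flexibility is Σ Lᵢ/(AᵢEᵢ) = 450/(1000×194×10³) + 525/(900×69×10³) = 1.077×10⁻⁵ mm/N.
Hence P = δ_free / Σ(L/AE) = 1.368/1.077×10⁻⁵ = 127 kN (compressive).
σ_{aluminium} = P / A = 127000 / 900 = 141.1 MPa.

σ ≈ 141 MPa (compressive)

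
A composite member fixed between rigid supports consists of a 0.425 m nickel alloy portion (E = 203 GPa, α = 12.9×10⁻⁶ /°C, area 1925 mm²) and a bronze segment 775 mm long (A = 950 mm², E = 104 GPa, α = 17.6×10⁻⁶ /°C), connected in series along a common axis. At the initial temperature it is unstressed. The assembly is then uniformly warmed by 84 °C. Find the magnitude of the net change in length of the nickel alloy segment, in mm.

|ΔL| ≈ 0.265 mm

If the supports were absent, the total length change would be Σ αᵢΔT Lᵢ = 12.9×10⁻⁶×84×425 + 17.6×10⁻⁶×84×775 = 1.606 mm.
The walls prevent any net length change, so an axial force P (same in every segment) develops. Compatibility: P · Σ Lᵢ/(AᵢEᵢ) = δ_free.
The series flexibility is Σ Lᵢ/(AᵢEᵢ) = 425/(1925×203×10³) + 775/(950×104×10³) = 8.932×10⁻⁶ mm/N.
P = 1.606 / 8.932×10⁻⁶ = 179800 N = 179.8 kN, compressive.
For the nickel alloy segment, free thermal change = 12.9×10⁻⁶×84×425 = 0.4605 mm and elastic change from P = 179800×425/(1925×203×10³) = 0.1956 mm; these oppose, so the net change is 0.265 mm (segment lengthens).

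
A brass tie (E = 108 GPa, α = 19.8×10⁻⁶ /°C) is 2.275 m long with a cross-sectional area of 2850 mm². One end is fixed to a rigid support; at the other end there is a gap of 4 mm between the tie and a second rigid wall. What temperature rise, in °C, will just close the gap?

Contact occurs when the free expansion equals the gap: αΔT L = 4 mm.
ΔT = 4 / (19.8×10⁻⁶ × 2275) = 88.8 °C.

ΔT ≈ 88.8 °C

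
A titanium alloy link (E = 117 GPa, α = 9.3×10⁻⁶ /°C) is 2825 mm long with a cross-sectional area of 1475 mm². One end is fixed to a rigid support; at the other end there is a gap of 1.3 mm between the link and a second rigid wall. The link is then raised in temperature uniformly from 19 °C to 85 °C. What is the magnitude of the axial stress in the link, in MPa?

σ ≈ 18 MPa (compressive)

Unrestrained expansion: δ_free = αΔT L = 9.3×10⁻⁶ × 66 × 2825 = 1.734 mm.
This exceeds the 1.3 mm gap, so the wall pushes back. The portion of expansion that must be recovered elastically is δ_free − gap = 1.734 − 1.3 = 0.434 mm.
Compatibility: PL/(AE) = 0.434 mm, so σ = P/A = E × (0.434/2825) = 17.97 MPa.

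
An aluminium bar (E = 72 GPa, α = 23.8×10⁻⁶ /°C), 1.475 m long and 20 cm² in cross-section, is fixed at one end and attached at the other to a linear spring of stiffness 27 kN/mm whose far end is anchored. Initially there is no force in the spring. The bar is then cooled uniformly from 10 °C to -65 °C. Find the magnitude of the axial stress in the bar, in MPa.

If the spring were absent the bar would shorten by αΔT L = 23.8×10⁻⁶ × 75 × 1475 = 2.633 mm.
With a force P in the spring, the elastic change of the bar is PL/(AE) and that of the spring is P/k; compatibility requires their sum to equal δ_free.
So P = δ_free / [L/(AE) + 1/k] = 2.633 / [ 1475/(2000×72×10³) + 1/(27×10³) ].
P = 2.633 / 4.728×10⁻⁵ = 55690 N.
σ = P/A = 55690/2000 = 27.84 MPa.

σ ≈ 27.8 MPa (tensile)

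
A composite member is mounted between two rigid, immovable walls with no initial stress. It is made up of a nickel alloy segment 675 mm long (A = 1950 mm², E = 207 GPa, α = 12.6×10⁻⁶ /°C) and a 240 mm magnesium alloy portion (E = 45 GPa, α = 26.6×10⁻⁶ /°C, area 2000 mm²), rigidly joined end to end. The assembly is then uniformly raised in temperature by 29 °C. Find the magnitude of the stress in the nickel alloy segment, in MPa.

σ ≈ 51 MPa (compressive)

Free thermal expansion of the whole bar: Σ αᵢΔT Lᵢ = 12.6×10⁻⁶×29×675 + 26.6×10⁻⁶×29×240 = 0.4318 mm.
The walls prevent any net length change, so an axial force P (same in every segment) develops. Compatibility: P · Σ Lᵢ/(AᵢEᵢ) = δ_free.
The series flexibility is Σ Lᵢ/(AᵢEᵢ) = 675/(1950×207×10³) + 240/(2000×45×10³) = 4.339×10⁻⁶ mm/N.
P = 0.4318 / 4.339×10⁻⁶ = 99510 N = 99.51 kN, compressive.
σ_{nickel alloy} = P / A = 99510 / 1950 = 51.03 MPa.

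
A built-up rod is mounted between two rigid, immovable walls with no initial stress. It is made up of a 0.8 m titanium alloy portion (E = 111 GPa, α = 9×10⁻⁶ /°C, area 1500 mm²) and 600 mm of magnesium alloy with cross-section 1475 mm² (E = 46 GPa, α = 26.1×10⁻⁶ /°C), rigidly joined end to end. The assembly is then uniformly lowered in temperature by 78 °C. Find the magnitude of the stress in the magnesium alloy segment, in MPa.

σ ≈ 88.6 MPa (tensile)

If the supports were absent, the total length change would be Σ αᵢΔT Lᵢ = 9×10⁻⁶×78×800 + 26.1×10⁻⁶×78×600 = 1.783 mm.
Since the ends are fixed, an axial force P builds up, equal in every segment, with P · Σ Lᵢ/(AᵢEᵢ) = δ_free.
The series flexibility is Σ Lᵢ/(AᵢEᵢ) = 800/(1500×111×10³) + 600/(1475×46×10³) = 1.365×10⁻⁵ mm/N.
Hence P = δ_free / Σ(L/AE) = 1.783/1.365×10⁻⁵ = 130.6 kN (tensile).
σ_{magnesium alloy} = P / A = 130600 / 1475 = 88.58 MPa.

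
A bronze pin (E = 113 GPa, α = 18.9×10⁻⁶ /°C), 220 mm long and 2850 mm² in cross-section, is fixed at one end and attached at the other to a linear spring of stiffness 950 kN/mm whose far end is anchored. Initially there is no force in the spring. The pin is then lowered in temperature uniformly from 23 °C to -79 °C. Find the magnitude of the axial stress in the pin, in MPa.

σ ≈ 85.7 MPa (tensile)

Free thermal contraction: δ_free = αΔT L = 18.9×10⁻⁶ × 102 × 220 = 0.4241 mm.
Let P be the tensile force in the spring. The pin extends elastically by PL/(AE) and the spring stretches by P/k; together these equal δ_free.
So P = δ_free / [L/(AE) + 1/k] = 0.4241 / [ 220/(2850×113×10³) + 1/(950×10³) ].
P = 0.4241 / 1.736×10⁻⁶ = 244300 N.
σ = P/A = 244300/2850 = 85.73 MPa.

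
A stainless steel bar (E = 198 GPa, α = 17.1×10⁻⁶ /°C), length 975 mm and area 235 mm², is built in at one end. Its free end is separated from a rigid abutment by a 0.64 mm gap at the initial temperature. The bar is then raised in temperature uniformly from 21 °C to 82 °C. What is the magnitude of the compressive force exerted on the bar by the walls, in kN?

P ≈ 18 kN

If the wall were absent the bar would grow by αΔT L = 17.1×10⁻⁶ × 61 × 975 = 1.017 mm.
After closing the 0.64 mm clearance, 1.017 − 0.64 = 0.377 mm of expansion remains to be suppressed by the wall.
So σ = E(δ_free − g)/L = 198×10³ × 0.377/975 = 76.56 MPa.
P = σA = 76.56 × 235 = 17.99 kN.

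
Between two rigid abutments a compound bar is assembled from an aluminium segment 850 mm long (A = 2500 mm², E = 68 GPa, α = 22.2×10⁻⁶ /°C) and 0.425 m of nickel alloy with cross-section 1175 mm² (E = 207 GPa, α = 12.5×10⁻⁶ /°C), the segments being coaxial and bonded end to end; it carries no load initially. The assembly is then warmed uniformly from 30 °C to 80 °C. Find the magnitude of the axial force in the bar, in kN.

Free thermal expansion of the whole bar: Σ αᵢΔT Lᵢ = 22.2×10⁻⁶×50×850 + 12.5×10⁻⁶×50×425 = 1.209 mm.
The rigid supports impose zero overall length change; the single axial force P common to all segments must satisfy P Σ Lᵢ/(AᵢEᵢ) = δ_free.
The series flexibility is Σ Lᵢ/(AᵢEᵢ) = 850/(2500×68×10³) + 425/(1175×207×10³) = 6.747×10⁻⁶ mm/N.
So P = 1.209 / 6.747×10⁻⁶ = 179.2 kN, compressive.

P ≈ 179 kN (compressive)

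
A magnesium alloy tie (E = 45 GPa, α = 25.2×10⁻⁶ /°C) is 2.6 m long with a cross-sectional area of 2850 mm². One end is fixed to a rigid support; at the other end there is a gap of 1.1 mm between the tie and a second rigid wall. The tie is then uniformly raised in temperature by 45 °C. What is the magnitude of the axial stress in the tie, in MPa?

σ ≈ 32 MPa (compressive)

Unrestrained expansion: δ_free = αΔT L = 25.2×10⁻⁶ × 45 × 2600 = 2.948 mm.
After closing the 1.1 mm clearance, 2.948 − 1.1 = 1.848 mm of expansion remains to be suppressed by the wall.
Compatibility: PL/(AE) = 1.848 mm, so σ = P/A = E × (1.848/2600) = 31.99 MPa.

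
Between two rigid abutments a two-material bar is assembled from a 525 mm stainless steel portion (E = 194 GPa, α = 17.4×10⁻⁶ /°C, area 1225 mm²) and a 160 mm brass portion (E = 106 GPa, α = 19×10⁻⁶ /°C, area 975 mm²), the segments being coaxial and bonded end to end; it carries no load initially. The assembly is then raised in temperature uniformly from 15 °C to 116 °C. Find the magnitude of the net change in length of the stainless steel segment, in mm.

Free thermal expansion of the whole bar: Σ αᵢΔT Lᵢ = 17.4×10⁻⁶×101×525 + 19×10⁻⁶×101×160 = 1.23 mm.
Since the ends are fixed, an axial force P builds up, equal in every segment, with P · Σ Lᵢ/(AᵢEᵢ) = δ_free.
The series flexibility is Σ Lᵢ/(AᵢEᵢ) = 525/(1225×194×10³) + 160/(975×106×10³) = 3.757×10⁻⁶ mm/N.
P = 1.23 / 3.757×10⁻⁶ = 327300 N = 327.3 kN, compressive.
For the stainless steel segment, free thermal change = 17.4×10⁻⁶×101×525 = 0.9226 mm and elastic change from P = 327300×525/(1225×194×10³) = 0.723 mm; these oppose, so the net change is 0.2 mm (segment lengthens).

|ΔL| ≈ 0.2 mm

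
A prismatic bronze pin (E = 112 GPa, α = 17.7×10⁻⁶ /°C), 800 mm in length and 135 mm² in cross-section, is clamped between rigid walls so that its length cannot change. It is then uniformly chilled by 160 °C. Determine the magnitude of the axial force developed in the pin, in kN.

P ≈ 42.8 kN (tensile)

With zero net strain, σ = E·αΔT = 112 GPa × 17.7×10⁻⁶ × 160 = 317.2 MPa.
Axial force P = σA = 317.2 × 135 = 42820 N = 42.82 kN, tensile.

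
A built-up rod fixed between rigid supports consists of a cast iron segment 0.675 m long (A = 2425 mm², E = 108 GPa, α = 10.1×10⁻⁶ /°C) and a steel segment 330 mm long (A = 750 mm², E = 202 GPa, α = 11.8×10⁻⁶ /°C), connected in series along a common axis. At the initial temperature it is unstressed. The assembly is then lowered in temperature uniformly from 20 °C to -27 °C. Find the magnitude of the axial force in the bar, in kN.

If the supports were absent, the total length change would be Σ αᵢΔT Lᵢ = 10.1×10⁻⁶×47×675 + 11.8×10⁻⁶×47×330 = 0.5034 mm.
The rigid supports impose zero overall length change; the single axial force P common to all segments must satisfy P Σ Lᵢ/(AᵢEᵢ) = δ_free.
The series flexibility is Σ Lᵢ/(AᵢEᵢ) = 675/(2425×108×10³) + 330/(750×202×10³) = 4.756×10⁻⁶ mm/N.
Hence P = δ_free / Σ(L/AE) = 0.5034/4.756×10⁻⁶ = 105.9 kN (tensile).

P ≈ 106 kN (tensile)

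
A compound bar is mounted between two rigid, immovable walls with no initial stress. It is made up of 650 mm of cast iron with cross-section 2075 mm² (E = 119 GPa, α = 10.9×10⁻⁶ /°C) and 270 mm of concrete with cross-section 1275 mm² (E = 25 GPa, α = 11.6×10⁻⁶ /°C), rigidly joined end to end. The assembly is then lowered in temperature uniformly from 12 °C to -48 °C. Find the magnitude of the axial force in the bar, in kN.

Free thermal contraction of the whole bar: Σ αᵢΔT Lᵢ = 10.9×10⁻⁶×60×650 + 11.6×10⁻⁶×60×270 = 0.613 mm.
The walls prevent any net length change, so an axial force P (same in every segment) develops. Compatibility: P · Σ Lᵢ/(AᵢEᵢ) = δ_free.
The series flexibility is Σ Lᵢ/(AᵢEᵢ) = 650/(2075×119×10³) + 270/(1275×25×10³) = 1.11×10⁻⁵ mm/N.
P = 0.613 / 1.11×10⁻⁵ = 55210 N = 55.21 kN, tensile.

P ≈ 55.2 kN (tensile)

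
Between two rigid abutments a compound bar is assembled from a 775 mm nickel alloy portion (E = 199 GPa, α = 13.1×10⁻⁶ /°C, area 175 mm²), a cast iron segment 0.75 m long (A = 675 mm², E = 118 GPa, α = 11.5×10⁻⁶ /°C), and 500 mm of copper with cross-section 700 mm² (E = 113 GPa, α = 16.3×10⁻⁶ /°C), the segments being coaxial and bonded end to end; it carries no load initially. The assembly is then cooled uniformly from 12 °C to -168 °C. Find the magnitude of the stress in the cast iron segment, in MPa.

If the supports were absent, the total length change would be Σ αᵢΔT Lᵢ = 13.1×10⁻⁶×180×775 + 11.5×10⁻⁶×180×750 + 16.3×10⁻⁶×180×500 = 4.847 mm.
Since the ends are fixed, an axial force P builds up, equal in every segment, with P · Σ Lᵢ/(AᵢEᵢ) = δ_free.
Σ Lᵢ/(AᵢEᵢ) = 775/(175×199×10³) + 750/(675×118×10³) + 500/(700×113×10³) = 3.799×10⁻⁵ mm/N.
So P = 4.847 / 3.799×10⁻⁵ = 127.6 kN, tensile.
σ_{cast iron} = P / A = 127600 / 675 = 189 MPa.

σ ≈ 189 MPa (tensile)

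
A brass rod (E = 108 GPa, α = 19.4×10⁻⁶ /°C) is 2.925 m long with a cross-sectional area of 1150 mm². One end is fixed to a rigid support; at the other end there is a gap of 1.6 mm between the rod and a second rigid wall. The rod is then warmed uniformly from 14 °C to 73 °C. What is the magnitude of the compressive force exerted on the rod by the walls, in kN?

P ≈ 74.2 kN

Free thermal elongation = αΔT L = 19.4×10⁻⁶ × 59 × 2925 = 3.348 mm.
After closing the 1.6 mm clearance, 3.348 − 1.6 = 1.748 mm of expansion remains to be suppressed by the wall.
That suppressed elongation corresponds to σ = E·Δ/L = 108×10³ × 1.748/2925 = 64.54 MPa.
Force on the wall = σA = 64.54 × 1150 mm² = 74.22 kN.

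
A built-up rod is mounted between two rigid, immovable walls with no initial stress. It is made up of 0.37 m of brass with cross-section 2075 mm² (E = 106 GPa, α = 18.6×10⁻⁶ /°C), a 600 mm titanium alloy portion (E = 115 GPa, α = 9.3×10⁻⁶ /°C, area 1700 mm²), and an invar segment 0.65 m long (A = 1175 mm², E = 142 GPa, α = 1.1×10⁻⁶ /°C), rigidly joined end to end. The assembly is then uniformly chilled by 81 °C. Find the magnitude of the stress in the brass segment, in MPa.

With the walls removed the bar would change length by δ_free = Σ αᵢΔT Lᵢ = 18.6×10⁻⁶×81×370 + 9.3×10⁻⁶×81×600 + 1.1×10⁻⁶×81×650 = 1.067 mm.
Since the ends are fixed, an axial force P builds up, equal in every segment, with P · Σ Lᵢ/(AᵢEᵢ) = δ_free.
The series flexibility is Σ Lᵢ/(AᵢEᵢ) = 370/(2075×106×10³) + 600/(1700×115×10³) + 650/(1175×142×10³) = 8.647×10⁻⁶ mm/N.
Hence P = δ_free / Σ(L/AE) = 1.067/8.647×10⁻⁶ = 123.4 kN (tensile).
σ_{brass} = P / A = 123400 / 2075 = 59.49 MPa.

σ ≈ 59.5 MPa (tensile)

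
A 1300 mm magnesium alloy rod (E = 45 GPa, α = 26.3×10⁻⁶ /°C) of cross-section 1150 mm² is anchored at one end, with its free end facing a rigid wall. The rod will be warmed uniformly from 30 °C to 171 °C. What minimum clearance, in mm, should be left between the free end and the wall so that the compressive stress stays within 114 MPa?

g ≈ 1.53 mm

Free expansion if unrestrained: δ_free = αΔT L = 26.3×10⁻⁶ × 141 × 1300 = 4.821 mm.
A stress of 114 MPa corresponds to the wall pushing the rod back by σL/E = 114×1300/(45×10³) = 3.293 mm.
The gap must absorb the remainder: g_min = 4.821 − 3.293 = 1.527 mm.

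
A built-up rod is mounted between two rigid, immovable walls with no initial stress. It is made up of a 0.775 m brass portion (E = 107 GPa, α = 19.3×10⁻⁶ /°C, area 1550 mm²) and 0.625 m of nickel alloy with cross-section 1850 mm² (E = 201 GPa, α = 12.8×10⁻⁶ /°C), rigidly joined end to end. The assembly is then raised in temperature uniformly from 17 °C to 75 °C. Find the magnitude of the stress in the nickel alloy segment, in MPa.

With the walls removed the bar would change length by δ_free = Σ αᵢΔT Lᵢ = 19.3×10⁻⁶×58×775 + 12.8×10⁻⁶×58×625 = 1.332 mm.
Since the ends are fixed, an axial force P builds up, equal in every segment, with P · Σ Lᵢ/(AᵢEᵢ) = δ_free.
Σ Lᵢ/(AᵢEᵢ) = 775/(1550×107×10³) + 625/(1850×201×10³) = 6.354×10⁻⁶ mm/N.
Hence P = δ_free / Σ(L/AE) = 1.332/6.354×10⁻⁶ = 209.6 kN (compressive).
σ_{nickel alloy} = P / A = 209600 / 1850 = 113.3 MPa.

σ ≈ 113 MPa (compressive)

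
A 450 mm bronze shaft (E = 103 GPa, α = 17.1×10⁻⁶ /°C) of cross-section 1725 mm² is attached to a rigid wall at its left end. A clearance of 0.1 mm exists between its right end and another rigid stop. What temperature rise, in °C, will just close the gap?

Contact occurs when the free expansion equals the gap: αΔT L = 0.1 mm.
ΔT = 0.1 / (17.1×10⁻⁶ × 450) = 13 °C.

ΔT ≈ 13 °C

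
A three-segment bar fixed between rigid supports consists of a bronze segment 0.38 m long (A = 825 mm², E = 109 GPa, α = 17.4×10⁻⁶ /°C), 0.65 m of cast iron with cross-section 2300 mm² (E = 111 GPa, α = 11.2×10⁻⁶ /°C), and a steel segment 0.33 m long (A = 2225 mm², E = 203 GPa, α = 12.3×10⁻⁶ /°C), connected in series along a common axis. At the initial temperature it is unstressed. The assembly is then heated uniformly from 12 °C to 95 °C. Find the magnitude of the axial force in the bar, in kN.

P ≈ 199 kN (compressive)

Free thermal expansion of the whole bar: Σ αᵢΔT Lᵢ = 17.4×10⁻⁶×83×380 + 11.2×10⁻⁶×83×650 + 12.3×10⁻⁶×83×330 = 1.49 mm.
The walls prevent any net length change, so an axial force P (same in every segment) develops. Compatibility: P · Σ Lᵢ/(AᵢEᵢ) = δ_free.
The series flexibility is Σ Lᵢ/(AᵢEᵢ) = 380/(825×109×10³) + 650/(2300×111×10³) + 330/(2225×203×10³) = 7.502×10⁻⁶ mm/N.
So P = 1.49 / 7.502×10⁻⁶ = 198.6 kN, compressive.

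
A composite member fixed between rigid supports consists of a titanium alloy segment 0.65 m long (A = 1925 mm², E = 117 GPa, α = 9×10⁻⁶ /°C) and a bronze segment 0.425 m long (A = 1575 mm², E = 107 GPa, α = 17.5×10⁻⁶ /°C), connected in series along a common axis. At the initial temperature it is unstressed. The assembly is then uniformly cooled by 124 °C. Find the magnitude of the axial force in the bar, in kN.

Free thermal contraction of the whole bar: Σ αᵢΔT Lᵢ = 9×10⁻⁶×124×650 + 17.5×10⁻⁶×124×425 = 1.648 mm.
Since the ends are fixed, an axial force P builds up, equal in every segment, with P · Σ Lᵢ/(AᵢEᵢ) = δ_free.
The series flexibility is Σ Lᵢ/(AᵢEᵢ) = 650/(1925×117×10³) + 425/(1575×107×10³) = 5.408×10⁻⁶ mm/N.
P = 1.648 / 5.408×10⁻⁶ = 304700 N = 304.7 kN, tensile.

P ≈ 305 kN (tensile)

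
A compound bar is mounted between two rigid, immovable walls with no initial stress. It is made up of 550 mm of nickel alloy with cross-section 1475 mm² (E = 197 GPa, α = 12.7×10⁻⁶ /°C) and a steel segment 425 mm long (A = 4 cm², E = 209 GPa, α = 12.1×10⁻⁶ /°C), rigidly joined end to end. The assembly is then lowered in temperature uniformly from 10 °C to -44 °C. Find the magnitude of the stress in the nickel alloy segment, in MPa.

σ ≈ 63.6 MPa (tensile)

If the supports were absent, the total length change would be Σ αᵢΔT Lᵢ = 12.7×10⁻⁶×54×550 + 12.1×10⁻⁶×54×425 = 0.6549 mm.
Since the ends are fixed, an axial force P builds up, equal in every segment, with P · Σ Lᵢ/(AᵢEᵢ) = δ_free.
Σ Lᵢ/(AᵢEᵢ) = 550/(1475×197×10³) + 425/(400×209×10³) = 6.977×10⁻⁶ mm/N.
So P = 0.6549 / 6.977×10⁻⁶ = 93.87 kN, tensile.
σ_{nickel alloy} = P / A = 93870 / 1475 = 63.64 MPa.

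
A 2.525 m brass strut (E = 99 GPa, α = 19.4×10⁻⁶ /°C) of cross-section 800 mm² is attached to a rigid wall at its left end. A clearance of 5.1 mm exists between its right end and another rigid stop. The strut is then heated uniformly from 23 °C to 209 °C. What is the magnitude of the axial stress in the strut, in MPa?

σ ≈ 157 MPa (compressive)

Free thermal elongation = αΔT L = 19.4×10⁻⁶ × 186 × 2525 = 9.111 mm.
After closing the 5.1 mm clearance, 9.111 − 5.1 = 4.011 mm of expansion remains to be suppressed by the wall.
So σ = E(δ_free − g)/L = 99×10³ × 4.011/2525 = 157.3 MPa.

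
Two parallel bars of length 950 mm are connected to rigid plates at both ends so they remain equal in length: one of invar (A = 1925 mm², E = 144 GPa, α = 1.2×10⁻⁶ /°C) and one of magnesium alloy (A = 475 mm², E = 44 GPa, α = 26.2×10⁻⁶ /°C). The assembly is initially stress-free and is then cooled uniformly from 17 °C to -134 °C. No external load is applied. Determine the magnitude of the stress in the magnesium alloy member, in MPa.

The magnesium alloy has the larger α, so on cooling it would change length more than the invar if both were free. The rigid plates force a common final length, so the magnesium alloy is put into tension and the invar into compression, with equal and opposite forces P (no external load).
Setting the final lengths equal and cancelling L: (α₁ − α₂)ΔT = P/(A₁E₁) + P/(A₂E₂).
|α₁ − α₂|·ΔT = 25×10⁻⁶ × 151 = 0.003775.
1/(A₁E₁) + 1/(A₂E₂) = 1/(1925×144×10³) + 1/(475×44×10³) = 5.145×10⁻⁸ N⁻¹.
So P = 0.003775 / 5.145×10⁻⁸ = 73.37 kN.
σ_{magnesium alloy} = P/A₂ = 73370/475 = 154.5 MPa, tensile.

σ ≈ 154 MPa (tensile)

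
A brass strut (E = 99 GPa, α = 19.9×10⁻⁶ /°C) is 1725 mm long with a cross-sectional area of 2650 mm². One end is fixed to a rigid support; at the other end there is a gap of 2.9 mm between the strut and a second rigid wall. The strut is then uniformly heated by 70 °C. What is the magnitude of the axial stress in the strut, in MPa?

Unrestrained expansion: δ_free = αΔT L = 19.9×10⁻⁶ × 70 × 1725 = 2.403 mm.
This is smaller than the 2.9 mm clearance, so the strut expands freely without reaching the stop — the stress is zero.

σ ≈ 0 MPa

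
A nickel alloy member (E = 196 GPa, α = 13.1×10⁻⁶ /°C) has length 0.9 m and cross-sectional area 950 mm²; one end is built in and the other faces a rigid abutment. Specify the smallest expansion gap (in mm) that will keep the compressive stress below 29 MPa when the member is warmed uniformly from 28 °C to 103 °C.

Free expansion if unrestrained: δ_free = αΔT L = 13.1×10⁻⁶ × 75 × 900 = 0.8842 mm.
At the allowable stress the elastic shortening the wall may impose is σL/E = 29 × 900 / (196×10³) = 0.1332 mm.
The gap must absorb the remainder: g_min = 0.8842 − 0.1332 = 0.7511 mm.

g ≈ 0.751 mm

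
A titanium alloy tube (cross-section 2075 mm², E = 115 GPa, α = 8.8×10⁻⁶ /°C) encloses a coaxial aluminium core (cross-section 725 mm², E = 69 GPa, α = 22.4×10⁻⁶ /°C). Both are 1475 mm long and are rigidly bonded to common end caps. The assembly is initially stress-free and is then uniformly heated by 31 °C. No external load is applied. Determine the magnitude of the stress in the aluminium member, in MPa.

σ ≈ 24 MPa (compressive)

The aluminium has the larger α, so on heating it would change length more than the titanium alloy if both were free. The rigid plates force a common final length, so the aluminium is put into compression and the titanium alloy into tension, with equal and opposite forces P (no external load).
Setting the final lengths equal and cancelling L: (α₁ − α₂)ΔT = P/(A₁E₁) + P/(A₂E₂).
|α₁ − α₂|·ΔT = 13.6×10⁻⁶ × 31 = 0.0004216.
1/(A₁E₁) + 1/(A₂E₂) = 1/(2075×115×10³) + 1/(725×69×10³) = 2.418×10⁻⁸ N⁻¹.
P = 0.0004216 / 2.418×10⁻⁸ = 17440 N = 17.44 kN.
σ_{aluminium} = P/A₂ = 17440/725 = 24.05 MPa, compressive.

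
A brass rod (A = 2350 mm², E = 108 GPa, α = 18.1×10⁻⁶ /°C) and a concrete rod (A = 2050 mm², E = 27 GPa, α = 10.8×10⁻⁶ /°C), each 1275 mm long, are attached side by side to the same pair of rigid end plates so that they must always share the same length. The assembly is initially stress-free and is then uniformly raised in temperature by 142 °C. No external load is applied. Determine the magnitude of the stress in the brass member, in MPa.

σ ≈ 20 MPa (compressive)

The brass has the larger α, so on heating it would change length more than the concrete if both were free. The rigid plates force a common final length, so the brass is put into compression and the concrete into tension, with equal and opposite forces P (no external load).
Compatibility of the two members (thermal + elastic change equal): (α₁ − α₂)ΔT = P·[1/(A₁E₁) + 1/(A₂E₂)].
|α₁ − α₂|·ΔT = 7.3×10⁻⁶ × 142 = 0.001037.
1/(A₁E₁) + 1/(A₂E₂) = 1/(2350×108×10³) + 1/(2050×27×10³) = 2.201×10⁻⁸ N⁻¹.
So P = 0.001037 / 2.201×10⁻⁸ = 47.1 kN.
σ_{brass} = P/A₁ = 47100/2350 = 20.04 MPa, compressive.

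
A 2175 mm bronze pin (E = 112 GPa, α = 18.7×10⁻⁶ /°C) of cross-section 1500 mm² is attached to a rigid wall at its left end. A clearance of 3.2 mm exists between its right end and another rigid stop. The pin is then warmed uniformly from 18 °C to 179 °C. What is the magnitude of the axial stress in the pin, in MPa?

If the wall were absent the pin would grow by αΔT L = 18.7×10⁻⁶ × 161 × 2175 = 6.548 mm.
After closing the 3.2 mm clearance, 6.548 − 3.2 = 3.348 mm of expansion remains to be suppressed by the wall.
That suppressed elongation corresponds to σ = E·Δ/L = 112×10³ × 3.348/2175 = 172.4 MPa.

σ ≈ 172 MPa (compressive)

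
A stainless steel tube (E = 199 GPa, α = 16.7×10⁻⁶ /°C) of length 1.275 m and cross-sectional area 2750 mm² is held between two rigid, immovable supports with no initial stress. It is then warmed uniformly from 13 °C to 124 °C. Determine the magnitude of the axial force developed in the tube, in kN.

P ≈ 1010 kN (compressive)

The ends cannot move, so σ = EαΔT = 199×10³ × 16.7×10⁻⁶ × 111 = 368.9 MPa.
Then P = σA = 368.9 × 2750 mm² = 1014 kN, compressive.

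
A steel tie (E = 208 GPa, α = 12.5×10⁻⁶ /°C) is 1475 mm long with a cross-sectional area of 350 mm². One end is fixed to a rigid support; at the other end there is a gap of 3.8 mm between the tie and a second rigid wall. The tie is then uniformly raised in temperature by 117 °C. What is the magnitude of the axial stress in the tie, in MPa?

Free thermal elongation = αΔT L = 12.5×10⁻⁶ × 117 × 1475 = 2.157 mm.
This is smaller than the 3.8 mm clearance, so the tie expands freely without reaching the stop — the stress is zero.

σ ≈ 0 MPa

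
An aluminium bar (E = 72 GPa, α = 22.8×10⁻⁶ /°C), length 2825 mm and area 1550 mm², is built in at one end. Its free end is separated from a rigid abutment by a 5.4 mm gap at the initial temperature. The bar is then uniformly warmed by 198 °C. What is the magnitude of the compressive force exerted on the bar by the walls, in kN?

If the wall were absent the bar would grow by αΔT L = 22.8×10⁻⁶ × 198 × 2825 = 12.75 mm.
The gap closes (δ_free > 5.4 mm) and the wall then resists a further 12.75 − 5.4 = 7.353 mm of expansion.
Compatibility: PL/(AE) = 7.353 mm, so σ = P/A = E × (7.353/2825) = 187.4 MPa.
P = σA = 187.4 × 1550 = 290.5 kN.

P ≈ 290 kN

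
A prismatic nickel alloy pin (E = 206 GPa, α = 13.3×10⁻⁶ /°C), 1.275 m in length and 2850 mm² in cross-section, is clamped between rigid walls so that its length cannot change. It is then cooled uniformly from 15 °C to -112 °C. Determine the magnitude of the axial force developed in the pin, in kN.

P ≈ 992 kN (tensile)

With zero net strain, σ = E·αΔT = 206 GPa × 13.3×10⁻⁶ × 127 = 348 MPa.
Axial force P = σA = 348 × 2850 = 991700 N = 991.7 kN, tensile.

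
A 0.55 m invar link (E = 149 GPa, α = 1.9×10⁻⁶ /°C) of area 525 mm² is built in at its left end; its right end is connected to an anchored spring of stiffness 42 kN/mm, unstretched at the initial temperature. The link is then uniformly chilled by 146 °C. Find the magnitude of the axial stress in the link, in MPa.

Free thermal contraction: δ_free = αΔT L = 1.9×10⁻⁶ × 146 × 550 = 0.1526 mm.
With a force P in the spring, the elastic change of the link is PL/(AE) and that of the spring is P/k; compatibility requires their sum to equal δ_free.
So P = δ_free / [L/(AE) + 1/k] = 0.1526 / [ 550/(525×149×10³) + 1/(42×10³) ].
P = 0.1526 / 3.084×10⁻⁵ = 4947 N.
σ = P/A = 4947/525 = 9.423 MPa.

σ ≈ 9.42 MPa (tensile)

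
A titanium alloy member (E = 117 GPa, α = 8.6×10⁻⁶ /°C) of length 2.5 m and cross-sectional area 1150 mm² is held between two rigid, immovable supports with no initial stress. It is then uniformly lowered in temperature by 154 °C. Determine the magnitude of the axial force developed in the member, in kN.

With zero net strain, σ = E·αΔT = 117 GPa × 8.6×10⁻⁶ × 154 = 155 MPa.
Then P = σA = 155 × 1150 mm² = 178.2 kN, tensile.

P ≈ 178 kN (tensile)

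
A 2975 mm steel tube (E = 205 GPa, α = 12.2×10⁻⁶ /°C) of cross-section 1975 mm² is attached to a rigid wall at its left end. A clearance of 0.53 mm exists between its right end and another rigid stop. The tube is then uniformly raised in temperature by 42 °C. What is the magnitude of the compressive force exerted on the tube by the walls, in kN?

If the wall were absent the tube would grow by αΔT L = 12.2×10⁻⁶ × 42 × 2975 = 1.524 mm.
After closing the 0.53 mm clearance, 1.524 − 0.53 = 0.9944 mm of expansion remains to be suppressed by the wall.
So σ = E(δ_free − g)/L = 205×10³ × 0.9944/2975 = 68.52 MPa.
Force on the wall = σA = 68.52 × 1975 mm² = 135.3 kN.

P ≈ 135 kN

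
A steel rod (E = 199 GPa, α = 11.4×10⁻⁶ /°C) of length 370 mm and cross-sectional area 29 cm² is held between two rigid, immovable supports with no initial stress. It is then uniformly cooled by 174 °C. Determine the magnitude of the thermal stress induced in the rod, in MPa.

With length fixed, the mechanical strain must cancel the thermal strain αΔT = 11.4×10⁻⁶ × 174 = 1983.6×10⁻⁶.
The stress required to suppress this strain is σ = Eε = 199×10³ × 1983.6×10⁻⁶ = 394.7 MPa, tensile since the rod is trying to contract.

σ ≈ 395 MPa (tensile)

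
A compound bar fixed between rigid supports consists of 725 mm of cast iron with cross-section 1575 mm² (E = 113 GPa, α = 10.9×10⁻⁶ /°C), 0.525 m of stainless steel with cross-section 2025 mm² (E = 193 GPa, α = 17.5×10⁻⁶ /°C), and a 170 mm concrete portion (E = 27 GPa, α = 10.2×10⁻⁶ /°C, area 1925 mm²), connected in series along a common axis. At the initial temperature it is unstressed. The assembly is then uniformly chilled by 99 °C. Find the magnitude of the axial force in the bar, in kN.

P ≈ 215 kN (tensile)

If the supports were absent, the total length change would be Σ αᵢΔT Lᵢ = 10.9×10⁻⁶×99×725 + 17.5×10⁻⁶×99×525 + 10.2×10⁻⁶×99×170 = 1.864 mm.
The rigid supports impose zero overall length change; the single axial force P common to all segments must satisfy P Σ Lᵢ/(AᵢEᵢ) = δ_free.
Σ Lᵢ/(AᵢEᵢ) = 725/(1575×113×10³) + 525/(2025×193×10³) + 170/(1925×27×10³) = 8.688×10⁻⁶ mm/N.
Hence P = δ_free / Σ(L/AE) = 1.864/8.688×10⁻⁶ = 214.5 kN (tensile).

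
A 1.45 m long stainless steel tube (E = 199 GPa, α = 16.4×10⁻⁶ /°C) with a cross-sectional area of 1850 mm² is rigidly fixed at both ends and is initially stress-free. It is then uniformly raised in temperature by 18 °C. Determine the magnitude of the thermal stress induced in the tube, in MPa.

σ ≈ 58.7 MPa (compressive)

The supports are rigid, so the total axial strain is zero. The restrained thermal strain is ε = αΔT = 16.4×10⁻⁶ × 18 = 295.2×10⁻⁶.
The stress required to suppress this strain is σ = Eε = 199×10³ × 295.2×10⁻⁶ = 58.74 MPa, compressive since the tube is trying to expand.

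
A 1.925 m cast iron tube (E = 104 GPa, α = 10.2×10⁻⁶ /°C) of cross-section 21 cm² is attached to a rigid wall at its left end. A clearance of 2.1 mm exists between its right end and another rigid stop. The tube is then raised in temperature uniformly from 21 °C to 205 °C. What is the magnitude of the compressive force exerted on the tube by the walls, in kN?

P ≈ 172 kN

Unrestrained expansion: δ_free = αΔT L = 10.2×10⁻⁶ × 184 × 1925 = 3.613 mm.
After closing the 2.1 mm clearance, 3.613 − 2.1 = 1.513 mm of expansion remains to be suppressed by the wall.
Compatibility: PL/(AE) = 1.513 mm, so σ = P/A = E × (1.513/1925) = 81.73 MPa.
Force on the wall = σA = 81.73 × 2100 mm² = 171.6 kN.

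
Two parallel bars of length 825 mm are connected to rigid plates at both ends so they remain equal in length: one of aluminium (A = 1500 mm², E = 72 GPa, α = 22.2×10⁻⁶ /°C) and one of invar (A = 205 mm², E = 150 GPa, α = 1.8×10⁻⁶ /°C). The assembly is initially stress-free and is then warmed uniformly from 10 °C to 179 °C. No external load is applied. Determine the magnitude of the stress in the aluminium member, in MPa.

σ ≈ 55 MPa (compressive)

Equilibrium of a rigid end plate with no external load gives equal and opposite internal forces ±P in the two members. Since α_{aluminium} > α_{invar}, heating drives the aluminium into compression and the invar into tension.
Setting the final lengths equal and cancelling L: (α₁ − α₂)ΔT = P/(A₁E₁) + P/(A₂E₂).
|α₁ − α₂|·ΔT = 20.4×10⁻⁶ × 169 = 0.003448.
1/(A₁E₁) + 1/(A₂E₂) = 1/(1500×72×10³) + 1/(205×150×10³) = 4.178×10⁻⁸ N⁻¹.
P = 0.003448 / 4.178×10⁻⁸ = 82520 N = 82.52 kN.
σ_{aluminium} = P/A₁ = 82520/1500 = 55.01 MPa, compressive.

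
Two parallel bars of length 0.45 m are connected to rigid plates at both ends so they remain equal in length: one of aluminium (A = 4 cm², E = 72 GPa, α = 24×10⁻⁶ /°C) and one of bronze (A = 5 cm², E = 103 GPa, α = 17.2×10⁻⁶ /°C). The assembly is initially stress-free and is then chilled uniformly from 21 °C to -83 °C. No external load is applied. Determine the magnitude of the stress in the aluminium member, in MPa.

σ ≈ 32.7 MPa (tensile)

Equilibrium of a rigid end plate with no external load gives equal and opposite internal forces ±P in the two members. Since α_{aluminium} > α_{bronze}, cooling drives the aluminium into tension and the bronze into compression.
Compatibility of the two members (thermal + elastic change equal): (α₁ − α₂)ΔT = P·[1/(A₁E₁) + 1/(A₂E₂)].
|α₁ − α₂|·ΔT = 6.8×10⁻⁶ × 104 = 0.0007072.
1/(A₁E₁) + 1/(A₂E₂) = 1/(400×72×10³) + 1/(500×103×10³) = 5.414×10⁻⁸ N⁻¹.
P = 0.0007072 / 5.414×10⁻⁸ = 13060 N = 13.06 kN.
σ_{aluminium} = P/A₁ = 13060/400 = 32.66 MPa, tensile.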